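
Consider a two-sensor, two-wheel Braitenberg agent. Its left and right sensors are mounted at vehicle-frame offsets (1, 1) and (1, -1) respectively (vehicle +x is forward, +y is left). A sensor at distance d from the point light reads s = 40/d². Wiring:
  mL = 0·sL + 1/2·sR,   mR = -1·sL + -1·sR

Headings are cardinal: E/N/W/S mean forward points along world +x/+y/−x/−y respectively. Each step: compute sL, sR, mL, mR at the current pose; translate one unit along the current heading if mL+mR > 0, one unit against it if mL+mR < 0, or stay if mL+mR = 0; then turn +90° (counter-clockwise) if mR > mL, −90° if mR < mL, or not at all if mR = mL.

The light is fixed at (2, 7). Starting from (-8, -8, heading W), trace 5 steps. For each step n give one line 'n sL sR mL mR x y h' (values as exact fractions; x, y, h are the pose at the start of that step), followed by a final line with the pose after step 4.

n=0: pose=(-8,-8,W); sL=40/377, sR=40/317; mL=20/317, mR=-27760/119509; mL+mR=-20220/119509 → advance -1; mR−mL=-35300/119509 → turn -1·90°
n=1: pose=(-7,-8,N); sL=5/37, sR=2/13; mL=1/13, mR=-139/481; mL+mR=-102/481 → advance -1; mR−mL=-176/481 → turn -1·90°
n=2: pose=(-7,-9,E); sL=40/289, sR=40/353; mL=20/353, mR=-25680/102017; mL+mR=-19900/102017 → advance -1; mR−mL=-31460/102017 → turn -1·90°
n=3: pose=(-8,-9,S); sL=4/37, sR=4/41; mL=2/41, mR=-312/1517; mL+mR=-238/1517 → advance -1; mR−mL=-386/1517 → turn -1·90°
n=4: pose=(-8,-8,W); sL=40/377, sR=40/317; mL=20/317, mR=-27760/119509; mL+mR=-20220/119509 → advance -1; mR−mL=-35300/119509 → turn -1·90°

0 40/377 40/317 20/317 -27760/119509 -8 -8 W
1 5/37 2/13 1/13 -139/481 -7 -8 N
2 40/289 40/353 20/353 -25680/102017 -7 -9 E
3 4/37 4/41 2/41 -312/1517 -8 -9 S
4 40/377 40/317 20/317 -27760/119509 -8 -8 W
final -7 -8 N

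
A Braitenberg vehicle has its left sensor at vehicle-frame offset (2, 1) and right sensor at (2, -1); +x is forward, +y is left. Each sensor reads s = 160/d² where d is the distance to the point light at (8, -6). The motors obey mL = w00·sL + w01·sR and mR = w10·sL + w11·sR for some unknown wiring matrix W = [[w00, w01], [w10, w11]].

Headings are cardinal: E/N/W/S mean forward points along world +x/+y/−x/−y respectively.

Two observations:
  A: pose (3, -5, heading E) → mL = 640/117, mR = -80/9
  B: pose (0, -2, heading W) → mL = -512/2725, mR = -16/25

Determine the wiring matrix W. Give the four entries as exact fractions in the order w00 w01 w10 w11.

obs A: pose=(3,-5,E) → sL=160/13, sR=160/9, mL=640/117, mR=-80/9
obs B: pose=(0,-2,W) → sL=160/109, sR=32/25, mL=-512/2725, mR=-16/25
sensor matrix S = [[160/13, 160/9], [160/109, 32/25]]; det S = -659456/63765
solve [mL_A; mL_B] = S·[w00; w01] and [mR_A; mR_B] = S·[w10; w11]:
  w00 = -1, w01 = 1, w10 = 0, w11 = -1/2

-1 1 0 -1/2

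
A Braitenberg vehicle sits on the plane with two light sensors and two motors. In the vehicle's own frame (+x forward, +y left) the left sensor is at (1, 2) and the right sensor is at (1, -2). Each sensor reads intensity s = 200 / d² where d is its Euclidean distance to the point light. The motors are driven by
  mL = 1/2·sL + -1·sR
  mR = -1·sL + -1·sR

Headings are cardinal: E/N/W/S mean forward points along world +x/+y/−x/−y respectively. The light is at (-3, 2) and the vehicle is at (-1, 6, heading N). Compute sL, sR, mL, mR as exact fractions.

8 200/41 -36/41 -528/41

left sensor world pos  = (-3, 7); dL² = 25
right sensor world pos = (1, 7); dR² = 41
sL = 200/25 = 8
sR = 200/41 = 200/41
mL = 1/2·sL + -1·sR = -36/41
mR = -1·sL + -1·sR = -528/41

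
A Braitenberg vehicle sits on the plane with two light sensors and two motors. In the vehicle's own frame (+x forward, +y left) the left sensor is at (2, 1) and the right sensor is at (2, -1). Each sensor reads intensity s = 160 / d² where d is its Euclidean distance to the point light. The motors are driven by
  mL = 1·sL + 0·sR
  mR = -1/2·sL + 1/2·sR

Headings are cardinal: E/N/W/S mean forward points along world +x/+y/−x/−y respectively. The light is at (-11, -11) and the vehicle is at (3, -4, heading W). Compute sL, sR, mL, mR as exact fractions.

8/9 10/13 8/9 -7/117

left sensor world pos  = (1, -5); dL² = 180
right sensor world pos = (1, -3); dR² = 208
sL = 160/180 = 8/9
sR = 160/208 = 10/13
mL = 1·sL + 0·sR = 8/9
mR = -1/2·sL + 1/2·sR = -7/117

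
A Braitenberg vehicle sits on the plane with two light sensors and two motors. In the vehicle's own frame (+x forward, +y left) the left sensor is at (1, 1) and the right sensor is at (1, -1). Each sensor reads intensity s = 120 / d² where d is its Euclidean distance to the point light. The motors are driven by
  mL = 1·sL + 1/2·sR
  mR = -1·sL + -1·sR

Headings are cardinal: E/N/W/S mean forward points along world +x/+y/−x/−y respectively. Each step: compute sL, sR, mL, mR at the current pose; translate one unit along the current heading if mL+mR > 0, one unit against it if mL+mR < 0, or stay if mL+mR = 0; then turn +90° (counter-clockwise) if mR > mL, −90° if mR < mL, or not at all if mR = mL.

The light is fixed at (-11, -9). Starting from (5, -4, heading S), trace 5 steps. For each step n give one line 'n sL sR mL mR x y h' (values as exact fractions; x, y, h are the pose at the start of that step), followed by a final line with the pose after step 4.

0 24/61 120/241 9444/14701 -13104/14701 5 -4 S
1 12/25 60/137 2394/3425 -3144/3425 5 -3 W
2 24/61 120/373 12612/22753 -16272/22753 6 -3 N
3 1/3 6/17 26/51 -35/51 6 -4 E
4 24/61 120/241 9444/14701 -13104/14701 5 -4 S
final 5 -3 W

n=0: pose=(5,-4,S); sL=24/61, sR=120/241; mL=9444/14701, mR=-13104/14701; mL+mR=-60/241 → advance -1; mR−mL=-22548/14701 → turn -1·90°
n=1: pose=(5,-3,W); sL=12/25, sR=60/137; mL=2394/3425, mR=-3144/3425; mL+mR=-30/137 → advance -1; mR−mL=-5538/3425 → turn -1·90°
n=2: pose=(6,-3,N); sL=24/61, sR=120/373; mL=12612/22753, mR=-16272/22753; mL+mR=-60/373 → advance -1; mR−mL=-28884/22753 → turn -1·90°
n=3: pose=(6,-4,E); sL=1/3, sR=6/17; mL=26/51, mR=-35/51; mL+mR=-3/17 → advance -1; mR−mL=-61/51 → turn -1·90°
n=4: pose=(5,-4,S); sL=24/61, sR=120/241; mL=9444/14701, mR=-13104/14701; mL+mR=-60/241 → advance -1; mR−mL=-22548/14701 → turn -1·90°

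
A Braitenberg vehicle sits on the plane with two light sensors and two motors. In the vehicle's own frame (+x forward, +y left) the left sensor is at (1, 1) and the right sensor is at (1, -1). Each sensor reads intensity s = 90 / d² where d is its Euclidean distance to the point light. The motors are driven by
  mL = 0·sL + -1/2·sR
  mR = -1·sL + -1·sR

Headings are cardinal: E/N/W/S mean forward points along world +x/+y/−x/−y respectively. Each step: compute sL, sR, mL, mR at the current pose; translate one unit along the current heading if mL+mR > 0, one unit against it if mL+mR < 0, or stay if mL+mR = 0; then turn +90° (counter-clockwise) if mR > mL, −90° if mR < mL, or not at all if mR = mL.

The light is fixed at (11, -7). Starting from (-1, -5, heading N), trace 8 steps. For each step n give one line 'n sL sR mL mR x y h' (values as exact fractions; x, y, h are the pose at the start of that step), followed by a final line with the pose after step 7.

0 45/89 9/13 -9/26 -1386/1157 -1 -5 N
1 18/25 90/121 -45/121 -4428/3025 -1 -6 E
2 5/8 45/98 -45/196 -425/392 -2 -6 S
3 90/197 18/41 -9/41 -7236/8077 -2 -5 W
4 45/89 9/13 -9/26 -1386/1157 -1 -5 N
5 18/25 90/121 -45/121 -4428/3025 -1 -6 E
6 5/8 45/98 -45/196 -425/392 -2 -6 S
7 90/197 18/41 -9/41 -7236/8077 -2 -5 W
final -1 -5 N

n=0: pose=(-1,-5,N); sL=45/89, sR=9/13; mL=-9/26, mR=-1386/1157; mL+mR=-3573/2314 → advance -1; mR−mL=-1971/2314 → turn -1·90°
n=1: pose=(-1,-6,E); sL=18/25, sR=90/121; mL=-45/121, mR=-4428/3025; mL+mR=-5553/3025 → advance -1; mR−mL=-3303/3025 → turn -1·90°
n=2: pose=(-2,-6,S); sL=5/8, sR=45/98; mL=-45/196, mR=-425/392; mL+mR=-515/392 → advance -1; mR−mL=-335/392 → turn -1·90°
n=3: pose=(-2,-5,W); sL=90/197, sR=18/41; mL=-9/41, mR=-7236/8077; mL+mR=-9009/8077 → advance -1; mR−mL=-5463/8077 → turn -1·90°
n=4: pose=(-1,-5,N); sL=45/89, sR=9/13; mL=-9/26, mR=-1386/1157; mL+mR=-3573/2314 → advance -1; mR−mL=-1971/2314 → turn -1·90°
n=5: pose=(-1,-6,E); sL=18/25, sR=90/121; mL=-45/121, mR=-4428/3025; mL+mR=-5553/3025 → advance -1; mR−mL=-3303/3025 → turn -1·90°
n=6: pose=(-2,-6,S); sL=5/8, sR=45/98; mL=-45/196, mR=-425/392; mL+mR=-515/392 → advance -1; mR−mL=-335/392 → turn -1·90°
n=7: pose=(-2,-5,W); sL=90/197, sR=18/41; mL=-9/41, mR=-7236/8077; mL+mR=-9009/8077 → advance -1; mR−mL=-5463/8077 → turn -1·90°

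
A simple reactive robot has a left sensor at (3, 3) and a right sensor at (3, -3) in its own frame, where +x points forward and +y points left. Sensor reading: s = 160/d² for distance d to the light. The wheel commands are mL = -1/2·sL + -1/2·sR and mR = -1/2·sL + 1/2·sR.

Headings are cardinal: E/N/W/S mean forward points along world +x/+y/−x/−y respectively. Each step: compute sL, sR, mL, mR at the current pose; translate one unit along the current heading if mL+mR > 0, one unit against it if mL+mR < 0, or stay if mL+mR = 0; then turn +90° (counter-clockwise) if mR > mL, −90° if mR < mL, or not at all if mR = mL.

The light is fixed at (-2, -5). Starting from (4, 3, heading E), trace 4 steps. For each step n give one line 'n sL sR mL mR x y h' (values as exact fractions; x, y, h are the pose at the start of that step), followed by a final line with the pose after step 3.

n=0: pose=(4,3,E); sL=80/101, sR=80/53; mL=-6160/5353, mR=1920/5353; mL+mR=-80/101 → advance -1; mR−mL=80/53 → turn +1·90°
n=1: pose=(3,3,N); sL=32/25, sR=32/37; mL=-992/925, mR=-192/925; mL+mR=-32/25 → advance -1; mR−mL=32/37 → turn +1·90°
n=2: pose=(3,2,W); sL=8, sR=20/13; mL=-62/13, mR=-42/13; mL+mR=-8 → advance -1; mR−mL=20/13 → turn +1·90°
n=3: pose=(4,2,S); sL=160/97, sR=32/5; mL=-1952/485, mR=1152/485; mL+mR=-160/97 → advance -1; mR−mL=32/5 → turn +1·90°

0 80/101 80/53 -6160/5353 1920/5353 4 3 E
1 32/25 32/37 -992/925 -192/925 3 3 N
2 8 20/13 -62/13 -42/13 3 2 W
3 160/97 32/5 -1952/485 1152/485 4 2 S
final 4 3 E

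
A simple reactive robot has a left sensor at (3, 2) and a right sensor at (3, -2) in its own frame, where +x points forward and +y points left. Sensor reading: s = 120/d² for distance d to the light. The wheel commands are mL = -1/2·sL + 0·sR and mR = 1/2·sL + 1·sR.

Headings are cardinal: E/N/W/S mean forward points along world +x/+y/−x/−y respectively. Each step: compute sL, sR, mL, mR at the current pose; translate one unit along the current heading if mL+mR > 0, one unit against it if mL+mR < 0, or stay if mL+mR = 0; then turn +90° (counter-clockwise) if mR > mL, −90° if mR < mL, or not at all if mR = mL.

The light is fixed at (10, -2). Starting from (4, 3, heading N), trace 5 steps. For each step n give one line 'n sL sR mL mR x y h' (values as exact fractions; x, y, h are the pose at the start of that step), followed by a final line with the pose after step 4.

n=0: pose=(4,3,N); sL=15/16, sR=3/2; mL=-15/32, mR=63/32; mL+mR=3/2 → advance +1; mR−mL=39/16 → turn +1·90°
n=1: pose=(4,4,W); sL=120/97, sR=24/29; mL=-60/97, mR=4068/2813; mL+mR=24/29 → advance +1; mR−mL=5808/2813 → turn +1·90°
n=2: pose=(3,4,S); sL=60/17, sR=4/3; mL=-30/17, mR=158/51; mL+mR=4/3 → advance +1; mR−mL=248/51 → turn +1·90°
n=3: pose=(3,3,E); sL=24/13, sR=24/5; mL=-12/13, mR=372/65; mL+mR=24/5 → advance +1; mR−mL=432/65 → turn +1·90°
n=4: pose=(4,3,N); sL=15/16, sR=3/2; mL=-15/32, mR=63/32; mL+mR=3/2 → advance +1; mR−mL=39/16 → turn +1·90°

0 15/16 3/2 -15/32 63/32 4 3 N
1 120/97 24/29 -60/97 4068/2813 4 4 W
2 60/17 4/3 -30/17 158/51 3 4 S
3 24/13 24/5 -12/13 372/65 3 3 E
4 15/16 3/2 -15/32 63/32 4 3 N
final 4 4 W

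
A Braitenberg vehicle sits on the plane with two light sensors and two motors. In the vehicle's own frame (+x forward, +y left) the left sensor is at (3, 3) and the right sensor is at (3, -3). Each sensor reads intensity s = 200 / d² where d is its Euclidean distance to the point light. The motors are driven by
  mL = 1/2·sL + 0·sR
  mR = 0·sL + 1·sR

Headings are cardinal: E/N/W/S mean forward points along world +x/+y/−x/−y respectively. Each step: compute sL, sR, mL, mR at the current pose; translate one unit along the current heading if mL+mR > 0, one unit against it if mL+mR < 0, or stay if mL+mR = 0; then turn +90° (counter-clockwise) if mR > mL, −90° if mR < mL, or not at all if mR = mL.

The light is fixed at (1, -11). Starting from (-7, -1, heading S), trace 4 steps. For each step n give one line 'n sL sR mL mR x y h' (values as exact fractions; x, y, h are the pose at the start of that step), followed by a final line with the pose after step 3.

n=0: pose=(-7,-1,S); sL=100/37, sR=20/17; mL=50/37, mR=20/17; mL+mR=1590/629 → advance +1; mR−mL=-110/629 → turn -1·90°
n=1: pose=(-7,-2,W); sL=200/157, sR=40/53; mL=100/157, mR=40/53; mL+mR=11580/8321 → advance +1; mR−mL=980/8321 → turn +1·90°
n=2: pose=(-8,-2,S); sL=25/9, sR=10/9; mL=25/18, mR=10/9; mL+mR=5/2 → advance +1; mR−mL=-5/18 → turn -1·90°
n=3: pose=(-8,-3,W); sL=200/169, sR=40/53; mL=100/169, mR=40/53; mL+mR=12060/8957 → advance +1; mR−mL=1460/8957 → turn +1·90°

0 100/37 20/17 50/37 20/17 -7 -1 S
1 200/157 40/53 100/157 40/53 -7 -2 W
2 25/9 10/9 25/18 10/9 -8 -2 S
3 200/169 40/53 100/169 40/53 -8 -3 W
final -9 -3 S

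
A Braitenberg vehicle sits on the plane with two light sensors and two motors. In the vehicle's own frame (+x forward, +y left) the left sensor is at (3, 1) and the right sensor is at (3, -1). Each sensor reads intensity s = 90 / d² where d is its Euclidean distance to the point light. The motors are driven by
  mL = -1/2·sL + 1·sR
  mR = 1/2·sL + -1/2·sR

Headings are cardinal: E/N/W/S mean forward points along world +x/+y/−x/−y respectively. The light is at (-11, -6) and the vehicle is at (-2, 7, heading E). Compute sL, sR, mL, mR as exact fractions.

left sensor world pos  = (1, 8); dL² = 340
right sensor world pos = (1, 6); dR² = 288
sL = 90/340 = 9/34
sR = 90/288 = 5/16
mL = -1/2·sL + 1·sR = 49/272
mR = 1/2·sL + -1/2·sR = -13/544

9/34 5/16 49/272 -13/544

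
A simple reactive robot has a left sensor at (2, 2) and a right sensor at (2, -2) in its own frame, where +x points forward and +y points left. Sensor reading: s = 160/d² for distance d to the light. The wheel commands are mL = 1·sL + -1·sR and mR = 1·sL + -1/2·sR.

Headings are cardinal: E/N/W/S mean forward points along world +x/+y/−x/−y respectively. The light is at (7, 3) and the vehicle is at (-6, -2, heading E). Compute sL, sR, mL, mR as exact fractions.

left sensor world pos  = (-4, 0); dL² = 130
right sensor world pos = (-4, -4); dR² = 170
sL = 160/130 = 16/13
sR = 160/170 = 16/17
mL = 1·sL + -1·sR = 64/221
mR = 1·sL + -1/2·sR = 168/221

16/13 16/17 64/221 168/221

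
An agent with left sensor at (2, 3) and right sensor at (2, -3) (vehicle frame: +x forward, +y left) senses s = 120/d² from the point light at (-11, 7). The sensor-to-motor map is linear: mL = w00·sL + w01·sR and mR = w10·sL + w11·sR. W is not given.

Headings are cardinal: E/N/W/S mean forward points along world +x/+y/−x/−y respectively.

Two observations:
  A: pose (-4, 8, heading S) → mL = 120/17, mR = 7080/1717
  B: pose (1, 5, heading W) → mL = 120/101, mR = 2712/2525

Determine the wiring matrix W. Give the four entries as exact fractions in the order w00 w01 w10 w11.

0 1 1/2 1/2

obs A: pose=(-4,8,S) → sL=120/101, sR=120/17, mL=120/17, mR=7080/1717
obs B: pose=(1,5,W) → sL=24/25, sR=120/101, mL=120/101, mR=2712/2525
sensor matrix S = [[120/101, 120/17], [24/25, 120/101]]; det S = -4651776/867085
solve [mL_A; mL_B] = S·[w00; w01] and [mR_A; mR_B] = S·[w10; w11]:
  w00 = 0, w01 = 1, w10 = 1/2, w11 = 1/2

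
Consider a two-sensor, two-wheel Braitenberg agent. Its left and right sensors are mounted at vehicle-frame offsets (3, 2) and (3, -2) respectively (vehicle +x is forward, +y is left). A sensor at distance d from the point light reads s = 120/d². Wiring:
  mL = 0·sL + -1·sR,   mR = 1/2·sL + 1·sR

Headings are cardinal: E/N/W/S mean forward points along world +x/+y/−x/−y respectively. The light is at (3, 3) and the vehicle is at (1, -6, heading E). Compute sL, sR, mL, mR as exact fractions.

left sensor world pos  = (4, -4); dL² = 50
right sensor world pos = (4, -8); dR² = 122
sL = 120/50 = 12/5
sR = 120/122 = 60/61
mL = 0·sL + -1·sR = -60/61
mR = 1/2·sL + 1·sR = 666/305

12/5 60/61 -60/61 666/305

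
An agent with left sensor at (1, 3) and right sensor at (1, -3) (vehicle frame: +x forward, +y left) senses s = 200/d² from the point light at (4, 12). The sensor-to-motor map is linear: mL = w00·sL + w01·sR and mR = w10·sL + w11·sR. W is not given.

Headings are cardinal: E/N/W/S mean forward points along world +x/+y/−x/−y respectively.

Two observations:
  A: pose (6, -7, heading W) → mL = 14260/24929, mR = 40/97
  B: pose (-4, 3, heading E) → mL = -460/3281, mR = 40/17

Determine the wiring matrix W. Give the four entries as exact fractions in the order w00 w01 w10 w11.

-1/2 1 1 0

obs A: pose=(6,-7,W) → sL=40/97, sR=200/257, mL=14260/24929, mR=40/97
obs B: pose=(-4,3,E) → sL=40/17, sR=200/193, mL=-460/3281, mR=40/17
sensor matrix S = [[40/97, 200/257], [40/17, 200/193]]; det S = -114816000/81792049
solve [mL_A; mL_B] = S·[w00; w01] and [mR_A; mR_B] = S·[w10; w11]:
  w00 = -1/2, w01 = 1, w10 = 1, w11 = 0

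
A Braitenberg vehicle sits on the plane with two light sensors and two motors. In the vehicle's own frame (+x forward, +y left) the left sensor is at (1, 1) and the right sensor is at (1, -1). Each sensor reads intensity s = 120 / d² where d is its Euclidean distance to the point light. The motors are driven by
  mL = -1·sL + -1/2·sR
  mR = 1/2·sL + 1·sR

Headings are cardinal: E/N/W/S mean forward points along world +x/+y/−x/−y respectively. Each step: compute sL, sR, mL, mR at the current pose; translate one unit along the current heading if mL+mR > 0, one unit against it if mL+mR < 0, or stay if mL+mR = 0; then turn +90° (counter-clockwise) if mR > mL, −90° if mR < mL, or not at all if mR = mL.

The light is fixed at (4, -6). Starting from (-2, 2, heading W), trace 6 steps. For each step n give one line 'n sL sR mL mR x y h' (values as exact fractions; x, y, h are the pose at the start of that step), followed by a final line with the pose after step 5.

0 60/49 12/13 -1074/637 978/637 -2 2 W
1 24/13 24/17 -564/221 516/221 -1 2 S
2 30/29 3/2 -207/116 117/58 -1 3 E
3 24/25 120/109 -4116/2725 4308/2725 0 3 N
4 60/53 60/73 -5970/3869 5370/3869 0 4 W
5 24/17 120/97 -3348/1649 3204/1649 1 4 S
final 1 5 E

n=0: pose=(-2,2,W); sL=60/49, sR=12/13; mL=-1074/637, mR=978/637; mL+mR=-96/637 → advance -1; mR−mL=2052/637 → turn +1·90°
n=1: pose=(-1,2,S); sL=24/13, sR=24/17; mL=-564/221, mR=516/221; mL+mR=-48/221 → advance -1; mR−mL=1080/221 → turn +1·90°
n=2: pose=(-1,3,E); sL=30/29, sR=3/2; mL=-207/116, mR=117/58; mL+mR=27/116 → advance +1; mR−mL=441/116 → turn +1·90°
n=3: pose=(0,3,N); sL=24/25, sR=120/109; mL=-4116/2725, mR=4308/2725; mL+mR=192/2725 → advance +1; mR−mL=8424/2725 → turn +1·90°
n=4: pose=(0,4,W); sL=60/53, sR=60/73; mL=-5970/3869, mR=5370/3869; mL+mR=-600/3869 → advance -1; mR−mL=11340/3869 → turn +1·90°
n=5: pose=(1,4,S); sL=24/17, sR=120/97; mL=-3348/1649, mR=3204/1649; mL+mR=-144/1649 → advance -1; mR−mL=6552/1649 → turn +1·90°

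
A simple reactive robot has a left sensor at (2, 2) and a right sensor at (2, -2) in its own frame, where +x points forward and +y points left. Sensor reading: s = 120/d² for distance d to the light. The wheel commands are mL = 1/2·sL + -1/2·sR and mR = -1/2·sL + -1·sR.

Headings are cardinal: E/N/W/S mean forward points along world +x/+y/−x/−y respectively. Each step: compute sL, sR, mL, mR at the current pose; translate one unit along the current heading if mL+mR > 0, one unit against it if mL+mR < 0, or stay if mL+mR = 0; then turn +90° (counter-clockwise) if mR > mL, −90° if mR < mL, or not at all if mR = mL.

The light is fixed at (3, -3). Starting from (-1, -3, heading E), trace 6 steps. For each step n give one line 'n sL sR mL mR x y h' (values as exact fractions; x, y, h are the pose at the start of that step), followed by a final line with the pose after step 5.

0 15 15 0 -45/2 -1 -3 E
1 120/13 120/53 2400/689 -4740/689 -2 -3 S
2 12/5 60/29 24/145 -474/145 -2 -2 W
3 8/3 120/13 -128/39 -412/39 -1 -2 N
4 15 15 0 -45/2 -1 -3 E
5 120/13 120/53 2400/689 -4740/689 -2 -3 S
final -2 -2 W

n=0: pose=(-1,-3,E); sL=15, sR=15; mL=0, mR=-45/2; mL+mR=-45/2 → advance -1; mR−mL=-45/2 → turn -1·90°
n=1: pose=(-2,-3,S); sL=120/13, sR=120/53; mL=2400/689, mR=-4740/689; mL+mR=-180/53 → advance -1; mR−mL=-7140/689 → turn -1·90°
n=2: pose=(-2,-2,W); sL=12/5, sR=60/29; mL=24/145, mR=-474/145; mL+mR=-90/29 → advance -1; mR−mL=-498/145 → turn -1·90°
n=3: pose=(-1,-2,N); sL=8/3, sR=120/13; mL=-128/39, mR=-412/39; mL+mR=-180/13 → advance -1; mR−mL=-284/39 → turn -1·90°
n=4: pose=(-1,-3,E); sL=15, sR=15; mL=0, mR=-45/2; mL+mR=-45/2 → advance -1; mR−mL=-45/2 → turn -1·90°
n=5: pose=(-2,-3,S); sL=120/13, sR=120/53; mL=2400/689, mR=-4740/689; mL+mR=-180/53 → advance -1; mR−mL=-7140/689 → turn -1·90°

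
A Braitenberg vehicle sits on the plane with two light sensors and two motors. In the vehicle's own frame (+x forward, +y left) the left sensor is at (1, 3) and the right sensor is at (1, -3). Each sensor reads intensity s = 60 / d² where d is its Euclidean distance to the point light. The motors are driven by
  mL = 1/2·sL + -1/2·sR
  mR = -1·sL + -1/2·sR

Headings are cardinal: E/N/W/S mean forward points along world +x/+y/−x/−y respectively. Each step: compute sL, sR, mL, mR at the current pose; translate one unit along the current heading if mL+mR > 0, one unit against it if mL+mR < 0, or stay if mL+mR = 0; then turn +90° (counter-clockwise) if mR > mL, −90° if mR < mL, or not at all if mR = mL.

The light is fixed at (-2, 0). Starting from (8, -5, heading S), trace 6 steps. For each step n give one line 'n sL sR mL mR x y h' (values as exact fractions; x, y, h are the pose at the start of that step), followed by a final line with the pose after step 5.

n=0: pose=(8,-5,S); sL=12/41, sR=12/17; mL=-144/697, mR=-450/697; mL+mR=-594/697 → advance -1; mR−mL=-18/41 → turn -1·90°
n=1: pose=(8,-4,W); sL=6/13, sR=30/41; mL=-72/533, mR=-441/533; mL+mR=-513/533 → advance -1; mR−mL=-9/13 → turn -1·90°
n=2: pose=(9,-4,N); sL=60/73, sR=12/41; mL=792/2993, mR=-2898/2993; mL+mR=-2106/2993 → advance -1; mR−mL=-90/73 → turn -1·90°
n=3: pose=(9,-5,E); sL=15/37, sR=15/52; mL=225/3848, mR=-2115/3848; mL+mR=-945/1924 → advance -1; mR−mL=-45/74 → turn -1·90°
n=4: pose=(8,-5,S); sL=12/41, sR=12/17; mL=-144/697, mR=-450/697; mL+mR=-594/697 → advance -1; mR−mL=-18/41 → turn -1·90°
n=5: pose=(8,-4,W); sL=6/13, sR=30/41; mL=-72/533, mR=-441/533; mL+mR=-513/533 → advance -1; mR−mL=-9/13 → turn -1·90°

0 12/41 12/17 -144/697 -450/697 8 -5 S
1 6/13 30/41 -72/533 -441/533 8 -4 W
2 60/73 12/41 792/2993 -2898/2993 9 -4 N
3 15/37 15/52 225/3848 -2115/3848 9 -5 E
4 12/41 12/17 -144/697 -450/697 8 -5 S
5 6/13 30/41 -72/533 -441/533 8 -4 W
final 9 -4 N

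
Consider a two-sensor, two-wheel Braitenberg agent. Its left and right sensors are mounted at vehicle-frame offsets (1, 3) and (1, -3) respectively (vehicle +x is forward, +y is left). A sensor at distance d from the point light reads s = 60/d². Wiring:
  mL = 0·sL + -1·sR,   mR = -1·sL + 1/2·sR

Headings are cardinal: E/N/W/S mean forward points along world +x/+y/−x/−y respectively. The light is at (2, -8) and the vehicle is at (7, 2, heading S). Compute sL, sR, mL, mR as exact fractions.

12/29 12/17 -12/17 -30/493

left sensor world pos  = (10, 1); dL² = 145
right sensor world pos = (4, 1); dR² = 85
sL = 60/145 = 12/29
sR = 60/85 = 12/17
mL = 0·sL + -1·sR = -12/17
mR = -1·sL + 1/2·sR = -30/493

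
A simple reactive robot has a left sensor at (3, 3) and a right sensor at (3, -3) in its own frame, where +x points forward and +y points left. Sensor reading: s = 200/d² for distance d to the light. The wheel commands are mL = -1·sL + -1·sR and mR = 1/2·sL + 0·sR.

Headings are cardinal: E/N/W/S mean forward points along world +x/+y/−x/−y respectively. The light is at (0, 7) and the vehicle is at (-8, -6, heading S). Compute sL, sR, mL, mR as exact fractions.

left sensor world pos  = (-5, -9); dL² = 281
right sensor world pos = (-11, -9); dR² = 377
sL = 200/281 = 200/281
sR = 200/377 = 200/377
mL = -1·sL + -1·sR = -131600/105937
mR = 1/2·sL + 0·sR = 100/281

200/281 200/377 -131600/105937 100/281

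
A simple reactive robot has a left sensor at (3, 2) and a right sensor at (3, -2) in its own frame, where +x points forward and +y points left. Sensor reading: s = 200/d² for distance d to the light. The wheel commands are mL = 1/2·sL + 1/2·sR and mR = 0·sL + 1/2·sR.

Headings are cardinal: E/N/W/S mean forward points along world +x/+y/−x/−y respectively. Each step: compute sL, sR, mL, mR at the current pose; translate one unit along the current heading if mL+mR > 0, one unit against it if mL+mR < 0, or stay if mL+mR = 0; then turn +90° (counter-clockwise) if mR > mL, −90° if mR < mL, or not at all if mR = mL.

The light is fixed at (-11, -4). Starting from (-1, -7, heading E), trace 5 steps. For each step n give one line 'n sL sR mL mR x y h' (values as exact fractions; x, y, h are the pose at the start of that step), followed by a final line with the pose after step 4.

0 20/17 100/97 1820/1649 50/97 -1 -7 E
1 40/41 200/117 6440/4797 100/117 0 -7 S
2 2 50/17 42/17 25/17 0 -8 W
3 40/13 40/29 840/377 20/29 -1 -8 N
4 20/17 100/97 1820/1649 50/97 -1 -7 E
final 0 -7 S

n=0: pose=(-1,-7,E); sL=20/17, sR=100/97; mL=1820/1649, mR=50/97; mL+mR=2670/1649 → advance +1; mR−mL=-10/17 → turn -1·90°
n=1: pose=(0,-7,S); sL=40/41, sR=200/117; mL=6440/4797, mR=100/117; mL+mR=10540/4797 → advance +1; mR−mL=-20/41 → turn -1·90°
n=2: pose=(0,-8,W); sL=2, sR=50/17; mL=42/17, mR=25/17; mL+mR=67/17 → advance +1; mR−mL=-1 → turn -1·90°
n=3: pose=(-1,-8,N); sL=40/13, sR=40/29; mL=840/377, mR=20/29; mL+mR=1100/377 → advance +1; mR−mL=-20/13 → turn -1·90°
n=4: pose=(-1,-7,E); sL=20/17, sR=100/97; mL=1820/1649, mR=50/97; mL+mR=2670/1649 → advance +1; mR−mL=-10/17 → turn -1·90°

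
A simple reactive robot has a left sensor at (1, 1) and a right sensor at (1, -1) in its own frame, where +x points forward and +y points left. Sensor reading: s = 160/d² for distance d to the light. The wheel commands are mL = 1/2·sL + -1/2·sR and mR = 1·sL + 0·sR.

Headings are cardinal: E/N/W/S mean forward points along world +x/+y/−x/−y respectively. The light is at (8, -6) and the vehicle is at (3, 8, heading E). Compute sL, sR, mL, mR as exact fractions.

160/241 32/37 -896/8917 160/241

left sensor world pos  = (4, 9); dL² = 241
right sensor world pos = (4, 7); dR² = 185
sL = 160/241 = 160/241
sR = 160/185 = 32/37
mL = 1/2·sL + -1/2·sR = -896/8917
mR = 1·sL + 0·sR = 160/241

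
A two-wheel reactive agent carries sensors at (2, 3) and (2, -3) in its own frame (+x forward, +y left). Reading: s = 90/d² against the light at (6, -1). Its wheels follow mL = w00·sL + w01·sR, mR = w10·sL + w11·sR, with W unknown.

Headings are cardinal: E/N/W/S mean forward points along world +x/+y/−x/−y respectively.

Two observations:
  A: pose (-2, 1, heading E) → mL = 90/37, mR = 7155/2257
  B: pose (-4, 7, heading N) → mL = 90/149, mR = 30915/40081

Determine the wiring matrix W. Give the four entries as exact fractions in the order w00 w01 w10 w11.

obs A: pose=(-2,1,E) → sL=90/61, sR=90/37, mL=90/37, mR=7155/2257
obs B: pose=(-4,7,N) → sL=90/269, sR=90/149, mL=90/149, mR=30915/40081
sensor matrix S = [[90/61, 90/37], [90/269, 90/149]]; det S = 6998400/90462817
solve [mL_A; mL_B] = S·[w00; w01] and [mR_A; mR_B] = S·[w10; w11]:
  w00 = 0, w01 = 1, w10 = 1/2, w11 = 1

0 1 1/2 1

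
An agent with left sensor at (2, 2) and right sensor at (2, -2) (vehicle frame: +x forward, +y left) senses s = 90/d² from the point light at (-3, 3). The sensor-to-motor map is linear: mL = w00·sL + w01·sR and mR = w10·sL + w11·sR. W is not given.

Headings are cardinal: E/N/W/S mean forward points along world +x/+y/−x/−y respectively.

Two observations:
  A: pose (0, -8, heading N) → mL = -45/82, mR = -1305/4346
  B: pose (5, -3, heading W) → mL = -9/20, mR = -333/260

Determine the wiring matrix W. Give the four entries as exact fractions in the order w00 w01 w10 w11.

-1/2 0 1/2 -1

obs A: pose=(0,-8,N) → sL=45/41, sR=45/53, mL=-45/82, mR=-1305/4346
obs B: pose=(5,-3,W) → sL=9/10, sR=45/26, mL=-9/20, mR=-333/260
sensor matrix S = [[45/41, 45/53], [9/10, 45/26]]; det S = 32076/28249
solve [mL_A; mL_B] = S·[w00; w01] and [mR_A; mR_B] = S·[w10; w11]:
  w00 = -1/2, w01 = 0, w10 = 1/2, w11 = -1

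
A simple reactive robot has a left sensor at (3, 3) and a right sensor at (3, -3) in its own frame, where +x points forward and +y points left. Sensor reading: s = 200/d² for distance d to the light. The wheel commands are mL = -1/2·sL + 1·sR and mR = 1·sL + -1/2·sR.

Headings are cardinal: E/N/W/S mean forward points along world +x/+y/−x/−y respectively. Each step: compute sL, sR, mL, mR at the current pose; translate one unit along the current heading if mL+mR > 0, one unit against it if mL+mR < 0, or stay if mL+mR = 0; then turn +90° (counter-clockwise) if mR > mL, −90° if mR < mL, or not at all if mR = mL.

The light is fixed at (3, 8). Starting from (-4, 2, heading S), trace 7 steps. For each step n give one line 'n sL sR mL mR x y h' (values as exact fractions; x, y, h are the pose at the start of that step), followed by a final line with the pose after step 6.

n=0: pose=(-4,2,S); sL=200/97, sR=200/181; mL=1300/17557, mR=26500/17557; mL+mR=27800/17557 → advance +1; mR−mL=25200/17557 → turn +1·90°
n=1: pose=(-4,1,E); sL=25/4, sR=50/29; mL=-325/232, mR=625/116; mL+mR=925/232 → advance +1; mR−mL=1575/232 → turn +1·90°
n=2: pose=(-3,1,N); sL=200/97, sR=8; mL=676/97, mR=-188/97; mL+mR=488/97 → advance +1; mR−mL=-864/97 → turn -1·90°
n=3: pose=(-3,2,E); sL=100/9, sR=20/9; mL=-10/3, mR=10; mL+mR=20/3 → advance +1; mR−mL=40/3 → turn +1·90°
n=4: pose=(-2,2,N); sL=200/73, sR=200/13; mL=13300/949, mR=-4700/949; mL+mR=8600/949 → advance +1; mR−mL=-18000/949 → turn -1·90°
n=5: pose=(-2,3,E); sL=25, sR=50/17; mL=-325/34, mR=400/17; mL+mR=475/34 → advance +1; mR−mL=1125/34 → turn +1·90°
n=6: pose=(-1,3,N); sL=200/53, sR=40; mL=2020/53, mR=-860/53; mL+mR=1160/53 → advance +1; mR−mL=-2880/53 → turn -1·90°

0 200/97 200/181 1300/17557 26500/17557 -4 2 S
1 25/4 50/29 -325/232 625/116 -4 1 E
2 200/97 8 676/97 -188/97 -3 1 N
3 100/9 20/9 -10/3 10 -3 2 E
4 200/73 200/13 13300/949 -4700/949 -2 2 N
5 25 50/17 -325/34 400/17 -2 3 E
6 200/53 40 2020/53 -860/53 -1 3 N
final -1 4 E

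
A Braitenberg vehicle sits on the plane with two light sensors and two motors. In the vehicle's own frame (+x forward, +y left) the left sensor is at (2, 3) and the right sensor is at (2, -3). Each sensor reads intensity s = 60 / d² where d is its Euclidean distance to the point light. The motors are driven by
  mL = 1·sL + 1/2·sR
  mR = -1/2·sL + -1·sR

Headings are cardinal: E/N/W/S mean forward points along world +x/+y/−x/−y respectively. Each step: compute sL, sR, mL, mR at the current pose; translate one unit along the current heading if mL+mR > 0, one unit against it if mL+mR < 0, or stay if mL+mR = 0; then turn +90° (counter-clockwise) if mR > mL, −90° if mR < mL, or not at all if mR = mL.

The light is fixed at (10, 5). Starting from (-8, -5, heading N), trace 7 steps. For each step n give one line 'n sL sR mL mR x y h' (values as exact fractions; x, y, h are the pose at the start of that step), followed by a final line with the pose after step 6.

0 12/101 60/289 6498/29189 -7794/29189 -8 -5 N
1 3/16 15/113 459/1808 -819/3616 -8 -6 E
2 12/73 60/569 9018/41537 -7794/41537 -7 -6 S
3 30/293 30/221 11025/64753 -12105/64753 -7 -7 W
4 60/461 60/269 29970/124009 -35730/124009 -6 -7 N
5 15/74 15/113 1125/4181 -3915/16724 -6 -8 E
6 20/123 20/183 1630/7503 -1430/7503 -5 -8 S
final -5 -9 W

n=0: pose=(-8,-5,N); sL=12/101, sR=60/289; mL=6498/29189, mR=-7794/29189; mL+mR=-1296/29189 → advance -1; mR−mL=-14292/29189 → turn -1·90°
n=1: pose=(-8,-6,E); sL=3/16, sR=15/113; mL=459/1808, mR=-819/3616; mL+mR=99/3616 → advance +1; mR−mL=-1737/3616 → turn -1·90°
n=2: pose=(-7,-6,S); sL=12/73, sR=60/569; mL=9018/41537, mR=-7794/41537; mL+mR=1224/41537 → advance +1; mR−mL=-16812/41537 → turn -1·90°
n=3: pose=(-7,-7,W); sL=30/293, sR=30/221; mL=11025/64753, mR=-12105/64753; mL+mR=-1080/64753 → advance -1; mR−mL=-23130/64753 → turn -1·90°
n=4: pose=(-6,-7,N); sL=60/461, sR=60/269; mL=29970/124009, mR=-35730/124009; mL+mR=-5760/124009 → advance -1; mR−mL=-65700/124009 → turn -1·90°
n=5: pose=(-6,-8,E); sL=15/74, sR=15/113; mL=1125/4181, mR=-3915/16724; mL+mR=585/16724 → advance +1; mR−mL=-8415/16724 → turn -1·90°
n=6: pose=(-5,-8,S); sL=20/123, sR=20/183; mL=1630/7503, mR=-1430/7503; mL+mR=200/7503 → advance +1; mR−mL=-1020/2501 → turn -1·90°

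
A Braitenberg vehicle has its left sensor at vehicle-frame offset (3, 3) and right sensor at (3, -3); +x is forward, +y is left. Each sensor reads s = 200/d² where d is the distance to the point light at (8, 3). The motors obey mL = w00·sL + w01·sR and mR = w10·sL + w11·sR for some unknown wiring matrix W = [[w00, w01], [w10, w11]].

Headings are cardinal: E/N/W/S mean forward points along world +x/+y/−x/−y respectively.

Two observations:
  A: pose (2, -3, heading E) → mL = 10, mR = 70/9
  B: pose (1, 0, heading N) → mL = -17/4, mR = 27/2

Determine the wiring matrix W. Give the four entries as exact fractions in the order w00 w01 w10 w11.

1 -1/2 1/2 1

obs A: pose=(2,-3,E) → sL=100/9, sR=20/9, mL=10, mR=70/9
obs B: pose=(1,0,N) → sL=2, sR=25/2, mL=-17/4, mR=27/2
sensor matrix S = [[100/9, 20/9], [2, 25/2]]; det S = 1210/9
solve [mL_A; mL_B] = S·[w00; w01] and [mR_A; mR_B] = S·[w10; w11]:
  w00 = 1, w01 = -1/2, w10 = 1/2, w11 = 1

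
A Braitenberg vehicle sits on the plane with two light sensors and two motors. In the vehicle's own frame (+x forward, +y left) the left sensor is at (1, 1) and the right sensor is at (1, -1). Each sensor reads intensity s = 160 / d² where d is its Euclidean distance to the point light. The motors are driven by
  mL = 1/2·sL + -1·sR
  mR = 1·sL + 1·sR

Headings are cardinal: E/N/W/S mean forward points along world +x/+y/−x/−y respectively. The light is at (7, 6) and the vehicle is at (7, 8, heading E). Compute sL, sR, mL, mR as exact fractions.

left sensor world pos  = (8, 9); dL² = 10
right sensor world pos = (8, 7); dR² = 2
sL = 160/10 = 16
sR = 160/2 = 80
mL = 1/2·sL + -1·sR = -72
mR = 1·sL + 1·sR = 96

16 80 -72 96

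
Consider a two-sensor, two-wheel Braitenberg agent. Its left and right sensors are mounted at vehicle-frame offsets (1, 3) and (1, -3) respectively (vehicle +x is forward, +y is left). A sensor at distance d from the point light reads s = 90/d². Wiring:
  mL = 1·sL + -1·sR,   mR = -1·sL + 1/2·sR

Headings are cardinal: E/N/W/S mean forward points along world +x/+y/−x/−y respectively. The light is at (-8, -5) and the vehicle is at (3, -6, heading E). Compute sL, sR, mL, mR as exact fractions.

left sensor world pos  = (4, -3); dL² = 148
right sensor world pos = (4, -9); dR² = 160
sL = 90/148 = 45/74
sR = 90/160 = 9/16
mL = 1·sL + -1·sR = 27/592
mR = -1·sL + 1/2·sR = -387/1184

45/74 9/16 27/592 -387/1184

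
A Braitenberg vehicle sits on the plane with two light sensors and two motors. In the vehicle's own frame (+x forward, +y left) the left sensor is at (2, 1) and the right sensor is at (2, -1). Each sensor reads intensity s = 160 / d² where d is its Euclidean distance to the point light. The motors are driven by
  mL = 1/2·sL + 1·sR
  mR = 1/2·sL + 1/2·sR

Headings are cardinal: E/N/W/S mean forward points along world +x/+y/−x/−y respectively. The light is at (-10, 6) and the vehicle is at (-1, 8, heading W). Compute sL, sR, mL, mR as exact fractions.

left sensor world pos  = (-3, 7); dL² = 50
right sensor world pos = (-3, 9); dR² = 58
sL = 160/50 = 16/5
sR = 160/58 = 80/29
mL = 1/2·sL + 1·sR = 632/145
mR = 1/2·sL + 1/2·sR = 432/145

16/5 80/29 632/145 432/145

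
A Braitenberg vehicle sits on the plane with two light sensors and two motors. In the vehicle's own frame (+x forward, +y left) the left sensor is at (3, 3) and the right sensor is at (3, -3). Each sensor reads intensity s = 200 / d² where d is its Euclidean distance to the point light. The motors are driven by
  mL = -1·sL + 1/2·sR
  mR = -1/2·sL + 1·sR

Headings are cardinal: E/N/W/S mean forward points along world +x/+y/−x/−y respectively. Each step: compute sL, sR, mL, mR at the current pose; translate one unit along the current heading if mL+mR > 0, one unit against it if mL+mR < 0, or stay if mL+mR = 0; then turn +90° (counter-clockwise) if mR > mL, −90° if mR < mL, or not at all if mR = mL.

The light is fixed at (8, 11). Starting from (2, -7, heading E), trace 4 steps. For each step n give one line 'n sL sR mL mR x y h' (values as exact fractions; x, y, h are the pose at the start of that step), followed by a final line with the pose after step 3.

n=0: pose=(2,-7,E); sL=100/117, sR=4/9; mL=-74/117, mR=2/117; mL+mR=-8/13 → advance -1; mR−mL=76/117 → turn +1·90°
n=1: pose=(1,-7,N); sL=8/13, sR=200/241; mL=-628/3133, mR=1636/3133; mL+mR=1008/3133 → advance +1; mR−mL=2264/3133 → turn +1·90°
n=2: pose=(1,-6,W); sL=2/5, sR=25/37; mL=-23/370, mR=88/185; mL+mR=153/370 → advance +1; mR−mL=199/370 → turn +1·90°
n=3: pose=(0,-6,S); sL=8/17, sR=200/521; mL=-2468/8857, mR=1316/8857; mL+mR=-1152/8857 → advance -1; mR−mL=3784/8857 → turn +1·90°

0 100/117 4/9 -74/117 2/117 2 -7 E
1 8/13 200/241 -628/3133 1636/3133 1 -7 N
2 2/5 25/37 -23/370 88/185 1 -6 W
3 8/17 200/521 -2468/8857 1316/8857 0 -6 S
final 0 -5 E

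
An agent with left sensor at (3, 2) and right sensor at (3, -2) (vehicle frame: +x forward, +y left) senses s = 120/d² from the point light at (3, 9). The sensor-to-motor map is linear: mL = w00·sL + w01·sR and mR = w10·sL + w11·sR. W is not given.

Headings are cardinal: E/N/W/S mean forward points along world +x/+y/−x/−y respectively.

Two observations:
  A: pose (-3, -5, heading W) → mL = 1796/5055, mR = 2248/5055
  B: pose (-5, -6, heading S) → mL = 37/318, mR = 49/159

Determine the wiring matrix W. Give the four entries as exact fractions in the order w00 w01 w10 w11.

-1/2 1 1/2 1/2

obs A: pose=(-3,-5,W) → sL=120/337, sR=8/15, mL=1796/5055, mR=2248/5055
obs B: pose=(-5,-6,S) → sL=1/3, sR=15/53, mL=37/318, mR=49/159
sensor matrix S = [[120/337, 8/15], [1/3, 15/53]]; det S = -61888/803745
solve [mL_A; mL_B] = S·[w00; w01] and [mR_A; mR_B] = S·[w10; w11]:
  w00 = -1/2, w01 = 1, w10 = 1/2, w11 = 1/2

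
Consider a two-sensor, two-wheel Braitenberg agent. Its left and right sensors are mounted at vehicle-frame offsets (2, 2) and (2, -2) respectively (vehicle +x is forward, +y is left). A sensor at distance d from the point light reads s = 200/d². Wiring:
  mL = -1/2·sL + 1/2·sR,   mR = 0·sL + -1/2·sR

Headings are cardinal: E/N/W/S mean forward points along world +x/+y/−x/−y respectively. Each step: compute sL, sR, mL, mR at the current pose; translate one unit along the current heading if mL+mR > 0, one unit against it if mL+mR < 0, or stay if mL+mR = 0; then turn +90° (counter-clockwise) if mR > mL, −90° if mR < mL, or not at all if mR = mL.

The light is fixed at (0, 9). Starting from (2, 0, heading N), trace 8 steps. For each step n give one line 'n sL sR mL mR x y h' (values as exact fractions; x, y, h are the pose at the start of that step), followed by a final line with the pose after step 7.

0 200/49 40/13 -320/637 -20/13 2 0 N
1 5/2 5/4 -5/8 -5/8 2 -1 E
2 200/73 200/153 -8000/11169 -100/153 1 -1 E
3 50/17 50/17 0 -25/17 0 -1 N
4 40/17 200/173 -1760/2941 -100/173 0 -2 E
5 20/9 100/41 40/369 -50/41 -1 -2 N
6 200/101 200/197 -9600/19897 -100/197 -1 -3 E
7 50/49 50/53 -100/2597 -25/53 -2 -3 S
final -2 -2 W

n=0: pose=(2,0,N); sL=200/49, sR=40/13; mL=-320/637, mR=-20/13; mL+mR=-100/49 → advance -1; mR−mL=-660/637 → turn -1·90°
n=1: pose=(2,-1,E); sL=5/2, sR=5/4; mL=-5/8, mR=-5/8; mL+mR=-5/4 → advance -1; mR−mL=0 → turn +0·90°
n=2: pose=(1,-1,E); sL=200/73, sR=200/153; mL=-8000/11169, mR=-100/153; mL+mR=-100/73 → advance -1; mR−mL=700/11169 → turn +1·90°
n=3: pose=(0,-1,N); sL=50/17, sR=50/17; mL=0, mR=-25/17; mL+mR=-25/17 → advance -1; mR−mL=-25/17 → turn -1·90°
n=4: pose=(0,-2,E); sL=40/17, sR=200/173; mL=-1760/2941, mR=-100/173; mL+mR=-20/17 → advance -1; mR−mL=60/2941 → turn +1·90°
n=5: pose=(-1,-2,N); sL=20/9, sR=100/41; mL=40/369, mR=-50/41; mL+mR=-10/9 → advance -1; mR−mL=-490/369 → turn -1·90°
n=6: pose=(-1,-3,E); sL=200/101, sR=200/197; mL=-9600/19897, mR=-100/197; mL+mR=-100/101 → advance -1; mR−mL=-500/19897 → turn -1·90°
n=7: pose=(-2,-3,S); sL=50/49, sR=50/53; mL=-100/2597, mR=-25/53; mL+mR=-25/49 → advance -1; mR−mL=-1125/2597 → turn -1·90°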